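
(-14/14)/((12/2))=-1/6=-0.17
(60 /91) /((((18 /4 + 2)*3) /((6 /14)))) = 120 /8281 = 0.01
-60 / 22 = -30 / 11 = -2.73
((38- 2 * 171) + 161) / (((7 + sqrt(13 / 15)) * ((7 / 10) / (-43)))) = 461175 / 361- 30745 * sqrt(195) / 2527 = 1107.60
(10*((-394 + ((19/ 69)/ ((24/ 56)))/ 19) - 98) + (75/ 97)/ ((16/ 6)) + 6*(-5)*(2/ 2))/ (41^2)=-795027505/ 270022392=-2.94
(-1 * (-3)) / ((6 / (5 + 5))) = 5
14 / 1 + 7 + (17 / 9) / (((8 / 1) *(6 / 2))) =21.08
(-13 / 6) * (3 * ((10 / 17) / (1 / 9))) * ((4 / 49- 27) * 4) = 3086460 / 833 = 3705.23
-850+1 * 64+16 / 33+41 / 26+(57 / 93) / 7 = -145942021 / 186186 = -783.85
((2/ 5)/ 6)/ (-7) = -0.01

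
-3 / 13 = -0.23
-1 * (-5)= 5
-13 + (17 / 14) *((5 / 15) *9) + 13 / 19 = -2307 / 266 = -8.67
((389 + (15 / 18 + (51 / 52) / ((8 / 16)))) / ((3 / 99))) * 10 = 1680800 / 13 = 129292.31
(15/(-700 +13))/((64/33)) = -165/14656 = -0.01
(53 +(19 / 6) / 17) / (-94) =-5425 / 9588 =-0.57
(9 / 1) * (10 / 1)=90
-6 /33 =-2 /11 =-0.18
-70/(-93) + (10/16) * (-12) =-1255/186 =-6.75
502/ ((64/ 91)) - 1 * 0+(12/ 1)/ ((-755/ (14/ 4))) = 17243611/ 24160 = 713.73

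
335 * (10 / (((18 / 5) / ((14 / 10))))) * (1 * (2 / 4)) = 11725 / 18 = 651.39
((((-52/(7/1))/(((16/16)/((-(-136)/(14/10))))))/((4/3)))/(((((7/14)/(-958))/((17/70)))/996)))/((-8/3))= -32263282584/343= -94062048.35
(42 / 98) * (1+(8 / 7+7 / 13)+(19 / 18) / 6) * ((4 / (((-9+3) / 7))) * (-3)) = 28081 / 1638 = 17.14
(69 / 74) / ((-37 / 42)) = -1449 / 1369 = -1.06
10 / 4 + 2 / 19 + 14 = 631 / 38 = 16.61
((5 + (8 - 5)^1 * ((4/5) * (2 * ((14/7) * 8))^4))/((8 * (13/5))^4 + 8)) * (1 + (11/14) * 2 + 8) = 58196083625/409467996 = 142.13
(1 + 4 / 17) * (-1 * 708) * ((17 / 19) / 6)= -2478 / 19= -130.42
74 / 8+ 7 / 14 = 39 / 4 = 9.75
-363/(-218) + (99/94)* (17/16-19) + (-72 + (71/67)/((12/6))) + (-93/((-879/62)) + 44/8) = -246635010567/3218227616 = -76.64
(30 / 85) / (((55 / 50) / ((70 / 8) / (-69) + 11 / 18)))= 0.16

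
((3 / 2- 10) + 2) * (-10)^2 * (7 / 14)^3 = -81.25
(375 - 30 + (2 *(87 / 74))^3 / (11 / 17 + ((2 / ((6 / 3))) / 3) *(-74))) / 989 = 21373640472 / 61367375825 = 0.35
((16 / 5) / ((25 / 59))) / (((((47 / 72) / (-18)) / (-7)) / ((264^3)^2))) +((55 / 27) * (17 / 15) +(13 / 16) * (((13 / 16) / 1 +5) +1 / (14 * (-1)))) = 420844466567405658038176021 / 852768000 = 493504055695576825.16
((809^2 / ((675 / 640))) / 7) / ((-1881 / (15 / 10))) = -70.69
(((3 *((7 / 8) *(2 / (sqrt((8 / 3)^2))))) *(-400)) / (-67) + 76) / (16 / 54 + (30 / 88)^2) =307333224 / 1444721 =212.73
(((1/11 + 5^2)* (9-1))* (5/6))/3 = 1840/33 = 55.76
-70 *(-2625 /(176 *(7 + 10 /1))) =91875 /1496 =61.41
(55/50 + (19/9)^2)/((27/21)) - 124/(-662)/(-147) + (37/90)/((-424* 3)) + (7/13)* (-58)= -17538048525617/651719643120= -26.91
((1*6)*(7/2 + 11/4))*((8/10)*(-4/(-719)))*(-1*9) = -1080/719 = -1.50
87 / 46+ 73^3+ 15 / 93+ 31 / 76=21080186525 / 54188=389019.46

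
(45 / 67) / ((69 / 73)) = 1095 / 1541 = 0.71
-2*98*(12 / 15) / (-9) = 784 / 45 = 17.42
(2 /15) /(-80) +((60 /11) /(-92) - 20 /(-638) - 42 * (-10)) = 1848793663 /4402200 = 419.97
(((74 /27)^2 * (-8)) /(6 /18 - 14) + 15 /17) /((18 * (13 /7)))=6259267 /39632814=0.16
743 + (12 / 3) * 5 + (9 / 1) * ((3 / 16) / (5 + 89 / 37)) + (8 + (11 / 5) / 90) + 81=840661687 / 986400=852.25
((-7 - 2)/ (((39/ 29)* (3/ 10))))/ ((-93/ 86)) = 24940/ 1209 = 20.63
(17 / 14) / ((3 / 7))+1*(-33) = -181 / 6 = -30.17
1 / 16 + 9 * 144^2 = 2985985 / 16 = 186624.06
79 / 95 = 0.83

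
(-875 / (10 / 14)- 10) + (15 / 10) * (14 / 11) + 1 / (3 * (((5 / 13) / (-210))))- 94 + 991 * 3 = 16103 / 11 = 1463.91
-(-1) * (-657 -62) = -719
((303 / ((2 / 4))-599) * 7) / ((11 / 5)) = 245 / 11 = 22.27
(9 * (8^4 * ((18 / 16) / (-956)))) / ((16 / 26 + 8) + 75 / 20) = -539136 / 153677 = -3.51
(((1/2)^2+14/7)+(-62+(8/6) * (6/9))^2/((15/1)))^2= 59627290969/944784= 63112.09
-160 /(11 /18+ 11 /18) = -1440 /11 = -130.91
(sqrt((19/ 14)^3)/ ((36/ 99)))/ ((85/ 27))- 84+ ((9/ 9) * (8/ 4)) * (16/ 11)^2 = -9652/ 121+ 5643 * sqrt(266)/ 66640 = -78.39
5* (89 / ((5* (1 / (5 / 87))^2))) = 2225 / 7569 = 0.29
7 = 7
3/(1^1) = 3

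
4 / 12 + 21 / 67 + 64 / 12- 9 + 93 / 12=3803 / 804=4.73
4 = 4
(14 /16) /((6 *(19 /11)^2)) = 847 /17328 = 0.05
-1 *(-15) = 15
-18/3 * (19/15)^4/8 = -130321/67500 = -1.93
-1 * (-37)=37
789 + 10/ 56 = 22097/ 28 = 789.18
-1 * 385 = -385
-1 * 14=-14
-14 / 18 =-7 / 9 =-0.78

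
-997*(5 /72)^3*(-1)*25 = 3115625 /373248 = 8.35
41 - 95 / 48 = 1873 / 48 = 39.02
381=381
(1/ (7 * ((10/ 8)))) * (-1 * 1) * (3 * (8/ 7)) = -96/ 245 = -0.39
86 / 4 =43 / 2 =21.50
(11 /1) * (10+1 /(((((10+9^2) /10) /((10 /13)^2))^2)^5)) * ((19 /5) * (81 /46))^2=19281947416498128746972806331170907092864784423931 /3915043946422158064339696509950689923115223290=4925.09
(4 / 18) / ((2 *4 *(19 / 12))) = 1 / 57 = 0.02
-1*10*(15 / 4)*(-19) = 1425 / 2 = 712.50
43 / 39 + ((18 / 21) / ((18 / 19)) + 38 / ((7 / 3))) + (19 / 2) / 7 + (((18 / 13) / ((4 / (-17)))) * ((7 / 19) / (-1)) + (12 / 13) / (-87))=3280363 / 150423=21.81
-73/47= -1.55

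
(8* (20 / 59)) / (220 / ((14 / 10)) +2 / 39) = 0.02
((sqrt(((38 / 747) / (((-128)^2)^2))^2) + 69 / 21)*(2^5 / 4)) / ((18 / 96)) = 2305994784901 / 16449011712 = 140.19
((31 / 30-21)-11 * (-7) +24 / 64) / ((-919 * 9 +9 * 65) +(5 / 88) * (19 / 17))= -1288243 / 172472415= -0.01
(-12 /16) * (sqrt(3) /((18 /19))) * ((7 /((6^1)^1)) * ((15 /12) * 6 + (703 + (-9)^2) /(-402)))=-296723 * sqrt(3) /57888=-8.88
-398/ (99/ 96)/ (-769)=12736/ 25377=0.50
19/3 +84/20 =158/15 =10.53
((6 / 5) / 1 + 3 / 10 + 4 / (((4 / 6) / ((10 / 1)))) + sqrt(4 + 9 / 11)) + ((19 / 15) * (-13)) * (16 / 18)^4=sqrt(583) / 11 + 10081621 / 196830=53.41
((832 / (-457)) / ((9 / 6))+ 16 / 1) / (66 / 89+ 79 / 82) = 8.67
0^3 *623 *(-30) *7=0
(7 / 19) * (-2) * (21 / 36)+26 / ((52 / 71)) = 1999 / 57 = 35.07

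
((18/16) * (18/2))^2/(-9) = -729/64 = -11.39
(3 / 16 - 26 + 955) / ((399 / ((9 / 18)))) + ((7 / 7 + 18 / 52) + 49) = 8549927 / 165984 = 51.51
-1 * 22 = -22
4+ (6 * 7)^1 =46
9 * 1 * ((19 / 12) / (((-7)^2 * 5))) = 57 / 980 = 0.06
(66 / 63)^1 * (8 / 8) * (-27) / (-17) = 198 / 119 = 1.66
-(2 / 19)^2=-4 / 361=-0.01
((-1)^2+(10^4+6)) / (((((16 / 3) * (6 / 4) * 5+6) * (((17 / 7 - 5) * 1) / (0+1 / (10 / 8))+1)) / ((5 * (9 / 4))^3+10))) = -6428046485 / 45632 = -140867.08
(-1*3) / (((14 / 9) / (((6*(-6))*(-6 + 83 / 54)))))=-2169 / 7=-309.86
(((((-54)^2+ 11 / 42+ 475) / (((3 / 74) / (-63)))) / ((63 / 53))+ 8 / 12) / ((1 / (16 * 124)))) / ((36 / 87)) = -4017610445264 / 189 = -21257198123.09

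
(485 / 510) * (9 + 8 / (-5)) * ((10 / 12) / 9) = 3589 / 5508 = 0.65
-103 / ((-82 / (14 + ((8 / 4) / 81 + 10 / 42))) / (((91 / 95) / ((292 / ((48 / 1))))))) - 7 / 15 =3614873 / 1535409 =2.35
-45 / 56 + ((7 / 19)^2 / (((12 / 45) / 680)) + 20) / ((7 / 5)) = 5270555 / 20216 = 260.71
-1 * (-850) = 850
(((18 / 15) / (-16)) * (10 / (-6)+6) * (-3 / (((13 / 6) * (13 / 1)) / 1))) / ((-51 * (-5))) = 3 / 22100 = 0.00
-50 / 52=-0.96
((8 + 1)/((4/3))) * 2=27/2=13.50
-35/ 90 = -7/ 18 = -0.39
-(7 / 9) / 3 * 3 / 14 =-1 / 18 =-0.06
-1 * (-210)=210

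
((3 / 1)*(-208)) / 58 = -312 / 29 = -10.76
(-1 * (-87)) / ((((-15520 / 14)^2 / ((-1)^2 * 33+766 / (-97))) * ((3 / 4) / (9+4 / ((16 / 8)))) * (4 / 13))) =98959861 / 1168221440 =0.08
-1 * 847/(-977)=847/977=0.87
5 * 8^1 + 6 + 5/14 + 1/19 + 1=12611/266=47.41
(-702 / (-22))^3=43243551 / 1331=32489.52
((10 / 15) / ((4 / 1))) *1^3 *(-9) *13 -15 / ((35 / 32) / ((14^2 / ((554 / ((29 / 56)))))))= -12195 / 554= -22.01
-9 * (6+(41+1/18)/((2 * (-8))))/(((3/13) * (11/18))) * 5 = -192855/176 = -1095.77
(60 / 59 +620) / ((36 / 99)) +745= 2452.80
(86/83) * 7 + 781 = 65425/83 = 788.25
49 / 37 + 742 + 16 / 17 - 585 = 100178 / 629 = 159.27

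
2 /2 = 1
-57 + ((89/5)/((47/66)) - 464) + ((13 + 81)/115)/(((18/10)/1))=-495.55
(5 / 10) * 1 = 1 / 2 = 0.50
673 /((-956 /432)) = -72684 /239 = -304.12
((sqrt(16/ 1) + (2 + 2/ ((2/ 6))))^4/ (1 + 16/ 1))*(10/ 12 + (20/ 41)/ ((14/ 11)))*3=21720960/ 4879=4451.93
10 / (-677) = -10 / 677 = -0.01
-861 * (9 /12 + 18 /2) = -33579 /4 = -8394.75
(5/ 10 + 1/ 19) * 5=105/ 38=2.76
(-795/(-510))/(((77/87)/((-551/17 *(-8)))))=10162644/22253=456.69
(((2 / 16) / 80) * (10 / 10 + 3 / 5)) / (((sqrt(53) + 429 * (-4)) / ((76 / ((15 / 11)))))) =-29887 / 368075375 - 209 * sqrt(53) / 4416904500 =-0.00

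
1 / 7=0.14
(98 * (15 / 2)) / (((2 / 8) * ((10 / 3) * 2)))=441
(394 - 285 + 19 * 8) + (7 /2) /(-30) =15653 /60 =260.88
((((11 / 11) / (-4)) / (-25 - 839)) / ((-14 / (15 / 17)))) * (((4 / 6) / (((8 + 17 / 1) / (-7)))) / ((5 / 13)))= 13 / 1468800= 0.00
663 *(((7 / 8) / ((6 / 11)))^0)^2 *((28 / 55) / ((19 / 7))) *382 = 49640136 / 1045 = 47502.52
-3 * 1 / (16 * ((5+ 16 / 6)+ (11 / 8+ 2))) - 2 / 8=-283 / 1060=-0.27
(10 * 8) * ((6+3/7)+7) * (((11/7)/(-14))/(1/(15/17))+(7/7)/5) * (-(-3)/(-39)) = -8.34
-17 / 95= -0.18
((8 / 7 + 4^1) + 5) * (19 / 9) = 1349 / 63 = 21.41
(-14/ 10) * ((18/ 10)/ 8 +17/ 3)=-4949/ 600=-8.25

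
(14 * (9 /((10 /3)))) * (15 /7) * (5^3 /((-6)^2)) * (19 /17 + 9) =48375 /17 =2845.59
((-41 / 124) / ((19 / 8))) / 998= -41 / 293911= -0.00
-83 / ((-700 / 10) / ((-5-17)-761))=-64989 / 70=-928.41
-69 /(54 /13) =-16.61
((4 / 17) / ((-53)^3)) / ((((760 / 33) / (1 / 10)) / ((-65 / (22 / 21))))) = 819 / 1923490840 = 0.00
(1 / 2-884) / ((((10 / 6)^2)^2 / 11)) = -1574397 / 1250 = -1259.52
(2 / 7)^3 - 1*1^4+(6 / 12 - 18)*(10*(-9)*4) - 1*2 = 2159879 / 343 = 6297.02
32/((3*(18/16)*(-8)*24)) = -4/81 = -0.05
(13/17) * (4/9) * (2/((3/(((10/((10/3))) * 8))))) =832/153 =5.44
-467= -467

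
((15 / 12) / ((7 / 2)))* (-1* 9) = -45 / 14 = -3.21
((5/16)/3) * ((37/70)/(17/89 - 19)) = -0.00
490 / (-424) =-245 / 212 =-1.16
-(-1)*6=6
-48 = -48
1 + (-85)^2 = 7226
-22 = -22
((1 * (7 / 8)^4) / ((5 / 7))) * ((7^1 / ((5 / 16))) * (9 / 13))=1058841 / 83200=12.73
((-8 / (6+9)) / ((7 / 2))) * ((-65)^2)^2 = -57122000 / 21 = -2720095.24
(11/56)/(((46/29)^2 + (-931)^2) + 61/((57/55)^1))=527307/2326960396544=0.00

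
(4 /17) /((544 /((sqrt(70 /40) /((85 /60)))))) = 3 * sqrt(7) /19652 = 0.00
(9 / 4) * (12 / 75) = 9 / 25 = 0.36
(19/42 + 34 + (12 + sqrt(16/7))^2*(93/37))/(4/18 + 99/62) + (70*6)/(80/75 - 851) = 270.72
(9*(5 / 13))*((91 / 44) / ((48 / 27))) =2835 / 704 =4.03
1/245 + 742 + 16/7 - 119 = 153196/245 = 625.29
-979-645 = -1624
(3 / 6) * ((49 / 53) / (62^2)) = 49 / 407464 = 0.00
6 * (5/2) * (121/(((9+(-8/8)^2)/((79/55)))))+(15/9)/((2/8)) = 8021/30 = 267.37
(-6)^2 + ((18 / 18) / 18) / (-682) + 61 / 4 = 51.25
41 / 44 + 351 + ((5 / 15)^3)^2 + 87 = 14079221 / 32076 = 438.93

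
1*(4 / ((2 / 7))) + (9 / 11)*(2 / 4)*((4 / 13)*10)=2182 / 143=15.26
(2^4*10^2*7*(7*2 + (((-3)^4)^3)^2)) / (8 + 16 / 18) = 355861215983700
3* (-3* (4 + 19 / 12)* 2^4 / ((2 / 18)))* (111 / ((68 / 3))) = -35435.12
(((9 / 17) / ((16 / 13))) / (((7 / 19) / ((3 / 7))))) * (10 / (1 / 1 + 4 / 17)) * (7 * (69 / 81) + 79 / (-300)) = 3801083 / 164640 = 23.09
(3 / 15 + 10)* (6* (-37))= -11322 / 5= -2264.40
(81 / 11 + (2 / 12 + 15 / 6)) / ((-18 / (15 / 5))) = -331 / 198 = -1.67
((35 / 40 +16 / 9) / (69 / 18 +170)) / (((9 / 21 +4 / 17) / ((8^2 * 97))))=5039344 / 35313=142.71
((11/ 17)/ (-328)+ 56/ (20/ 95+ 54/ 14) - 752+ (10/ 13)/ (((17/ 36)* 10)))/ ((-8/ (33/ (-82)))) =-955159808691/ 25725701248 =-37.13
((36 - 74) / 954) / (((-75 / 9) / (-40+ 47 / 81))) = -60667 / 321975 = -0.19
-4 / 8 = -1 / 2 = -0.50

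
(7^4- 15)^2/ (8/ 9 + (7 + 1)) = 640462.05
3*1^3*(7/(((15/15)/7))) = 147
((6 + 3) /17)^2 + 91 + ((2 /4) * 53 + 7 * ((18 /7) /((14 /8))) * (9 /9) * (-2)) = 393307 /4046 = 97.21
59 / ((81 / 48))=34.96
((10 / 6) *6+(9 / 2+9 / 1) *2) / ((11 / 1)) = 37 / 11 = 3.36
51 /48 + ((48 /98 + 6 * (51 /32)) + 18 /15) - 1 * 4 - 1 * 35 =-52303 /1960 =-26.69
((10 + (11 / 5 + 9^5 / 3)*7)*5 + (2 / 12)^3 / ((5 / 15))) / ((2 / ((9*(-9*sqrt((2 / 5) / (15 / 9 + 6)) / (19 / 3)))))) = -267895647*sqrt(690) / 6992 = -1006442.07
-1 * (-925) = 925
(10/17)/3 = 10/51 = 0.20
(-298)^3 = -26463592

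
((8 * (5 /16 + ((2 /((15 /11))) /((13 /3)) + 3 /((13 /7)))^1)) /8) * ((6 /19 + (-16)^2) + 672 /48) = 756597 /1235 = 612.63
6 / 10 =0.60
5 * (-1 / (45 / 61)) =-61 / 9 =-6.78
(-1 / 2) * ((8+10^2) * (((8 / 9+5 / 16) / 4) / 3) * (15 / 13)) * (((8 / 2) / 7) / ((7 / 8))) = -2595 / 637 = -4.07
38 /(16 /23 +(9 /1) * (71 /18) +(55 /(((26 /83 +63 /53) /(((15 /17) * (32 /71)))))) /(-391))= 236974669684 /225490172745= 1.05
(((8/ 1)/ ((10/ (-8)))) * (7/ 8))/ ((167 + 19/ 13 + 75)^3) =-61516/ 158522585625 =-0.00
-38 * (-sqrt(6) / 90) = 19 * sqrt(6) / 45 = 1.03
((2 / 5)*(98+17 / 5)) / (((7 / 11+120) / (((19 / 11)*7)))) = 134862 / 33175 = 4.07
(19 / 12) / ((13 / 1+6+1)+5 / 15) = 19 / 244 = 0.08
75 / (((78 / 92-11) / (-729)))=2515050 / 467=5385.55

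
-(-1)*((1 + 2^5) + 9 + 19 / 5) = 229 / 5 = 45.80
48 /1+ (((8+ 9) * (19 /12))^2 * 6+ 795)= 5190.04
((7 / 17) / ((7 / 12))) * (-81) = -972 / 17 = -57.18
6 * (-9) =-54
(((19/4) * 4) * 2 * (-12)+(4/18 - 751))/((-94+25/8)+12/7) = 608216/44937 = 13.53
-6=-6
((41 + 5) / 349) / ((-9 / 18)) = -92 / 349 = -0.26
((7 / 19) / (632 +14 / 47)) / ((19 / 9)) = 329 / 1192022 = 0.00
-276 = -276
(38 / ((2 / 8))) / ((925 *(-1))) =-152 / 925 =-0.16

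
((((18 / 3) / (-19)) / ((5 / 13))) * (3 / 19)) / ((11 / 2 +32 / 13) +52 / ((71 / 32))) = -431964 / 104619605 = -0.00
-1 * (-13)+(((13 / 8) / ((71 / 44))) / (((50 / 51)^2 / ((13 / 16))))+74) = 498995259 / 5680000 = 87.85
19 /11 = 1.73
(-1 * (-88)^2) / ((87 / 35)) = -271040 / 87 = -3115.40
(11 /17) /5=11 /85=0.13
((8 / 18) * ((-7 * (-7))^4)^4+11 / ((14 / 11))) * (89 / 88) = 5504467528431700501185611314705 / 11088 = 496434661655095644046321400.00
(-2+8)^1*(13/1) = 78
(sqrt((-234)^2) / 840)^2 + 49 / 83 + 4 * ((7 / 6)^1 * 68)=1551973529 / 4880400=318.00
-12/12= -1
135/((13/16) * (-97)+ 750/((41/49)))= 88560/536299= 0.17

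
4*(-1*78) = -312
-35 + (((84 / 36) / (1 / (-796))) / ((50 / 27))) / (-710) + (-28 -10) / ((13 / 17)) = -9608394 / 115375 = -83.28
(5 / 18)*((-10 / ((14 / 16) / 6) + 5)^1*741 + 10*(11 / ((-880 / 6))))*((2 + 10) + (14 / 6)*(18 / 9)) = -54958375 / 252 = -218088.79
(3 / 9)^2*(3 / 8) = 1 / 24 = 0.04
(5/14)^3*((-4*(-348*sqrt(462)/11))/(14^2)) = 10875*sqrt(462)/369754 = 0.63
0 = 0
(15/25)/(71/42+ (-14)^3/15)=-14/4229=-0.00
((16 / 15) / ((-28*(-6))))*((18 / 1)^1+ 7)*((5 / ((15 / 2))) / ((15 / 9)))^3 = 16 / 1575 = 0.01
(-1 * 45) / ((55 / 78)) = -702 / 11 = -63.82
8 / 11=0.73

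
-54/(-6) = 9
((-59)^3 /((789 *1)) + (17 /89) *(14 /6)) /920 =-3041239 /10767220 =-0.28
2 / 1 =2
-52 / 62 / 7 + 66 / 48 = 2179 / 1736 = 1.26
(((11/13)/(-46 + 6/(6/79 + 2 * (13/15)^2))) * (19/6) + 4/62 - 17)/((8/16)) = -24327991904/715572039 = -34.00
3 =3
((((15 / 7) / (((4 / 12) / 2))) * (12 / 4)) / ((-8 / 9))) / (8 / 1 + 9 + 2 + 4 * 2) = -45 / 28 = -1.61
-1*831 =-831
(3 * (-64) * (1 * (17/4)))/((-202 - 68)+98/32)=13056/4271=3.06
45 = 45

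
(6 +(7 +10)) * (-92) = -2116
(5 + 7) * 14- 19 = 149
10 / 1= 10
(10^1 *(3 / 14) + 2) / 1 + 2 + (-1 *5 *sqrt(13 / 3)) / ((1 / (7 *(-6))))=43 / 7 + 70 *sqrt(39)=443.29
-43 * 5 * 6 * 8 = -10320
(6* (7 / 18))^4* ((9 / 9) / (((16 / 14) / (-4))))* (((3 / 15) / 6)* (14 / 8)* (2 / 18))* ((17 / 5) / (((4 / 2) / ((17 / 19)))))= -34000561 / 33242400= -1.02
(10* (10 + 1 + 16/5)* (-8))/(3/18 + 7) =-6816/43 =-158.51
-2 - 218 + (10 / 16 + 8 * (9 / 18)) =-1723 / 8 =-215.38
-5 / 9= -0.56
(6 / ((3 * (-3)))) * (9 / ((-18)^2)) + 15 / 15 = 53 / 54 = 0.98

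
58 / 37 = 1.57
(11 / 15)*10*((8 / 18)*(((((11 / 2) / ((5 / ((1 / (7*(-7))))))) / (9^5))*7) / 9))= -484 / 502211745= -0.00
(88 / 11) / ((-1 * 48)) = -1 / 6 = -0.17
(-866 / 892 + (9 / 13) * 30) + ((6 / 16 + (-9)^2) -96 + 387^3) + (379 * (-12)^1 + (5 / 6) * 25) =4032352292123 / 69576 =57956081.01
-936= -936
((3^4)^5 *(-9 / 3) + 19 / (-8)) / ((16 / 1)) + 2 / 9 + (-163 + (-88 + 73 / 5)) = -3765728514319 / 5760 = -653772311.51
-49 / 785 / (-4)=49 / 3140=0.02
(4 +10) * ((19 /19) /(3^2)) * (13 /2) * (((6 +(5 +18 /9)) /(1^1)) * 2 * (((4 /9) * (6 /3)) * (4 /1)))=75712 /81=934.72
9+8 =17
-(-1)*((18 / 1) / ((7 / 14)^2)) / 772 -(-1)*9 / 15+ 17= 17074 / 965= 17.69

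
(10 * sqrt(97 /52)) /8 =5 * sqrt(1261) /104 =1.71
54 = 54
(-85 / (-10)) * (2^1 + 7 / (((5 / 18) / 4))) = 4369 / 5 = 873.80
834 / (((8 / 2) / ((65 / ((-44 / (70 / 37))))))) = -948675 / 1628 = -582.72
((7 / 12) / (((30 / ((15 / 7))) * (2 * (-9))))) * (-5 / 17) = 5 / 7344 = 0.00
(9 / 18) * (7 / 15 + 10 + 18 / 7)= 1369 / 210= 6.52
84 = 84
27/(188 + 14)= 27/202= 0.13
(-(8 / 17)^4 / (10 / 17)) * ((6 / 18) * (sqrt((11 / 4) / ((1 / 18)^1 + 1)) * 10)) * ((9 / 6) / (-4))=768 * sqrt(418) / 93347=0.17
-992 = -992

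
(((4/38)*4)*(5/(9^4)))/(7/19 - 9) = -10/269001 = -0.00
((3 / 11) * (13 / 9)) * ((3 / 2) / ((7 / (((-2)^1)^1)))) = -13 / 77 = -0.17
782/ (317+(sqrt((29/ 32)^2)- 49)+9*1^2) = 25024/ 8893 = 2.81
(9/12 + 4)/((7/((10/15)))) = 19/42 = 0.45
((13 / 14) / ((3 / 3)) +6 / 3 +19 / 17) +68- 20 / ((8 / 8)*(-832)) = 1783883 / 24752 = 72.07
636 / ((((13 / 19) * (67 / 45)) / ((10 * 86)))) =467650800 / 871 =536912.51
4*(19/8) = 19/2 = 9.50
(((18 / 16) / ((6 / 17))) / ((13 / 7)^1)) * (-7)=-2499 / 208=-12.01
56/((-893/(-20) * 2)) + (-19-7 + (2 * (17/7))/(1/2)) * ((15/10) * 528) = -80623264/6251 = -12897.66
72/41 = 1.76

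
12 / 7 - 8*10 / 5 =-100 / 7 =-14.29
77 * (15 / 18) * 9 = 1155 / 2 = 577.50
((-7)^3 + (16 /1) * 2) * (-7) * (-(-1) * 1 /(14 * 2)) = 311 /4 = 77.75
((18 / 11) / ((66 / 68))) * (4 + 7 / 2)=1530 / 121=12.64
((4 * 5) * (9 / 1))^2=32400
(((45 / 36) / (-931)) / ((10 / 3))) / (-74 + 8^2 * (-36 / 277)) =831 / 169829296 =0.00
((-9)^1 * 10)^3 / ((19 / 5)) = -3645000 / 19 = -191842.11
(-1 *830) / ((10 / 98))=-8134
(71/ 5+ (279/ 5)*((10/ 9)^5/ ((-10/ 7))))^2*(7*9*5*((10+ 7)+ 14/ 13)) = 955479161604569/ 62178597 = 15366688.98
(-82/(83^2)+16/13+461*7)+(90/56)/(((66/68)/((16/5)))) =22297978225/6895889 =3233.52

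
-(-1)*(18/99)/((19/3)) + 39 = 8157/209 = 39.03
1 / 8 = 0.12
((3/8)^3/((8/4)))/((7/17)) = 459/7168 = 0.06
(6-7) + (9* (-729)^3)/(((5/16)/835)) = -9316687919473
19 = 19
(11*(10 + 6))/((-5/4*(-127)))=704/635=1.11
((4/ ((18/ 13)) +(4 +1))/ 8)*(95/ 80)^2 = 25631/ 18432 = 1.39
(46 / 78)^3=12167 / 59319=0.21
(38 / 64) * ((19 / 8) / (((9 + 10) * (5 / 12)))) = 57 / 320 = 0.18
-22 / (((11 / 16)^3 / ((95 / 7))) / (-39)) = 30351360 / 847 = 35833.96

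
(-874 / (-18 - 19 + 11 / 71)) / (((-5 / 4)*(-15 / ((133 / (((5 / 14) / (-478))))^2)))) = 40087217044.44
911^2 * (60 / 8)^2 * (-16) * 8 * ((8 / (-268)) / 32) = 373464450 / 67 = 5574096.27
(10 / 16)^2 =0.39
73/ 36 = 2.03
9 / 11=0.82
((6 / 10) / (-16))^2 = 9 / 6400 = 0.00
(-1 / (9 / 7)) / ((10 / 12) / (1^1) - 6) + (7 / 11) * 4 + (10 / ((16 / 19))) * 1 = 119249 / 8184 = 14.57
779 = 779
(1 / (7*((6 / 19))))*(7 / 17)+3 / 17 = 37 / 102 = 0.36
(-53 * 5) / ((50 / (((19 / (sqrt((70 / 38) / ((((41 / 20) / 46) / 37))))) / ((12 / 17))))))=-17119 * sqrt(9281006) / 14296800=-3.65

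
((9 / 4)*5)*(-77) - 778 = -6577 / 4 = -1644.25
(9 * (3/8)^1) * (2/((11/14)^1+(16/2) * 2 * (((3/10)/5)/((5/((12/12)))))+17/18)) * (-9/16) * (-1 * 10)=9568125/484384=19.75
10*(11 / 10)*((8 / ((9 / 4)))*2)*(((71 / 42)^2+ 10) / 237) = 3991856 / 940653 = 4.24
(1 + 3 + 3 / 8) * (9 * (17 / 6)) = 1785 / 16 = 111.56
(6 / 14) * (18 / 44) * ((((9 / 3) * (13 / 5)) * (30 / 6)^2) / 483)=1755 / 24794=0.07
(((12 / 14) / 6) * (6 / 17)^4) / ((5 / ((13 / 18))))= 936 / 2923235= 0.00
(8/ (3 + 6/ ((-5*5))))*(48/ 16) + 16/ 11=2568/ 253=10.15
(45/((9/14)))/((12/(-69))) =-805/2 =-402.50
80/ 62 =1.29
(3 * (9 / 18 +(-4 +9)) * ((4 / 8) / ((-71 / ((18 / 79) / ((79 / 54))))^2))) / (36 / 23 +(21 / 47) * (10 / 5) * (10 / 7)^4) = 240838019037 / 32075893497393523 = 0.00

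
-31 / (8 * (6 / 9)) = -93 / 16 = -5.81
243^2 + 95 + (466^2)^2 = 47156787480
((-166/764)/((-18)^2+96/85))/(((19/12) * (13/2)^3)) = -28220/18361618639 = -0.00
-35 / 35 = -1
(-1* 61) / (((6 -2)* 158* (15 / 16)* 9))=-122 / 10665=-0.01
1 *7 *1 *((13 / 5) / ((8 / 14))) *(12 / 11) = 1911 / 55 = 34.75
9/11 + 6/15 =67/55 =1.22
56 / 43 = 1.30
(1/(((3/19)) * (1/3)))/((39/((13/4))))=19/12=1.58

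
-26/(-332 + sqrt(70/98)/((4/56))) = sqrt(35)/2117 + 166/2117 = 0.08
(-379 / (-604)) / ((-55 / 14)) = -2653 / 16610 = -0.16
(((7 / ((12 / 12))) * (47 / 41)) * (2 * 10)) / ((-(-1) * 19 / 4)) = 26320 / 779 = 33.79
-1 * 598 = -598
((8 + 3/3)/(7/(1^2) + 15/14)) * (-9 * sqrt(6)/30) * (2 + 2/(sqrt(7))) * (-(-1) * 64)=3456 * sqrt(6) * (-7- sqrt(7))/565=-144.52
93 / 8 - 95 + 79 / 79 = -659 / 8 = -82.38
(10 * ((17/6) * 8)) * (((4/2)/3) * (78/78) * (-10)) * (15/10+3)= -6800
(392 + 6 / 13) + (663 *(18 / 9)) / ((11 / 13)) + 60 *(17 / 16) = 1157329 / 572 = 2023.30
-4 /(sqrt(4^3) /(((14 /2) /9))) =-7 /18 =-0.39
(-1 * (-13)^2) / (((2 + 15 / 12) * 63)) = -52 / 63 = -0.83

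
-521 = -521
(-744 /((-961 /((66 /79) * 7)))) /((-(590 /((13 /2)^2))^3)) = -3344978637 /2011892684000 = -0.00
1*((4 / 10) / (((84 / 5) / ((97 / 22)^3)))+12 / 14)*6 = 185143 / 10648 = 17.39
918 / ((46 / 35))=698.48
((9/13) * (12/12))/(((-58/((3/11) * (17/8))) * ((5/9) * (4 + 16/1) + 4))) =-243/530816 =-0.00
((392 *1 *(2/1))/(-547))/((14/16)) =-896/547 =-1.64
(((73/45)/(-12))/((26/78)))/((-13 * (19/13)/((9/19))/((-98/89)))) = -3577/321290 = -0.01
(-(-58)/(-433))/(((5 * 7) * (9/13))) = -754/136395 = -0.01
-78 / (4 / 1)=-39 / 2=-19.50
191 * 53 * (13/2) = 131599/2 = 65799.50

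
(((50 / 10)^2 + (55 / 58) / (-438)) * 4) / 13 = 635045 / 82563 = 7.69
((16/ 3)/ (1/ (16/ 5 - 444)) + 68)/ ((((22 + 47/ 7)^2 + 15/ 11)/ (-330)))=203032676/ 222573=912.21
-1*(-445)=445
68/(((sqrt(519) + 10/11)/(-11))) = 82280/62699 - 90508*sqrt(519)/62699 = -31.57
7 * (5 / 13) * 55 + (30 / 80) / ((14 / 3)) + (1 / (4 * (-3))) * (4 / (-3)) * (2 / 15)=29124707 / 196560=148.17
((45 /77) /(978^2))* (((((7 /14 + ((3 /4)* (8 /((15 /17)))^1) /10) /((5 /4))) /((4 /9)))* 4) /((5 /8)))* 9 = 19116 /255726625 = 0.00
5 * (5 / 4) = 25 / 4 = 6.25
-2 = -2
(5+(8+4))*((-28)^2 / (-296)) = -1666 / 37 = -45.03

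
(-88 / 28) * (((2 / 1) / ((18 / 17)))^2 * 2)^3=-4248212144 / 3720087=-1141.97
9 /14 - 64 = -887 /14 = -63.36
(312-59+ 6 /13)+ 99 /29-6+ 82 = 125494 /377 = 332.88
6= 6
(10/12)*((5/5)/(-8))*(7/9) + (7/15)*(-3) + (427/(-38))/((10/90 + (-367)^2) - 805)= -73242641857/49451435280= -1.48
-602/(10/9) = -2709/5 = -541.80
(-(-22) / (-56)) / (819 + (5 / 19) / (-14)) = -209 / 435698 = -0.00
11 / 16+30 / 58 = 1.20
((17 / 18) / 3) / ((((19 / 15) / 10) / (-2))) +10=860 / 171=5.03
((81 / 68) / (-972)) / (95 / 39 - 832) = 13 / 8800016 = 0.00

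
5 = 5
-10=-10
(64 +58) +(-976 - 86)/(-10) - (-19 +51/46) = 56601/230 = 246.09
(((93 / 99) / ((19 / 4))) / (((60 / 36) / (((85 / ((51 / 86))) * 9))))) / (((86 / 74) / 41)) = 1128648 / 209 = 5400.23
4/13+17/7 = 249/91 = 2.74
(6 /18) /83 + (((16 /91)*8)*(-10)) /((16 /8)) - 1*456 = -10491773 /22659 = -463.03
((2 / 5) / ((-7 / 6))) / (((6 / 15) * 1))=-6 / 7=-0.86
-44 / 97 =-0.45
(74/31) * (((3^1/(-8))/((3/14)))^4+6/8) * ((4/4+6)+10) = 1630997/3968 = 411.04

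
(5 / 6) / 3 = 0.28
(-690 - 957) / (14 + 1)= -549 / 5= -109.80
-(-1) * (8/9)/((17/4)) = 32/153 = 0.21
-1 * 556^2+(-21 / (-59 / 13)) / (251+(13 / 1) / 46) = -70274955286 / 227327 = -309135.98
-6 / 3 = -2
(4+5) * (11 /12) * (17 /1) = 561 /4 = 140.25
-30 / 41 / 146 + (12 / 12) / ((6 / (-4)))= -6031 / 8979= -0.67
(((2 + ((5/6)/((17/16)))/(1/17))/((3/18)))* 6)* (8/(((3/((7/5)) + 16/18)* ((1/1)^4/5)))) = 1391040/191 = 7282.93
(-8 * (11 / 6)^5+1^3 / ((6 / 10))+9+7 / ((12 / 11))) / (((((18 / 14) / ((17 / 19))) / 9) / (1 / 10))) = -8594537 / 92340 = -93.07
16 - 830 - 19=-833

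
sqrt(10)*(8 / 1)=8*sqrt(10)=25.30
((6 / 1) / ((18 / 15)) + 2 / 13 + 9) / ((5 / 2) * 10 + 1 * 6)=184 / 403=0.46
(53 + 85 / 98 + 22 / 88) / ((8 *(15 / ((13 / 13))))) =10607 / 23520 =0.45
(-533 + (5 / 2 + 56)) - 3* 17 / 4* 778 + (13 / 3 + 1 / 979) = -30514448 / 2937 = -10389.67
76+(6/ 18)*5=233/ 3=77.67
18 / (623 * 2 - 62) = 9 / 592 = 0.02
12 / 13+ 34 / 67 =1246 / 871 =1.43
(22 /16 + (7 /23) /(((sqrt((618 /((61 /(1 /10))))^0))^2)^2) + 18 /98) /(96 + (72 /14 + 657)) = 5599 /2278472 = 0.00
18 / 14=9 / 7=1.29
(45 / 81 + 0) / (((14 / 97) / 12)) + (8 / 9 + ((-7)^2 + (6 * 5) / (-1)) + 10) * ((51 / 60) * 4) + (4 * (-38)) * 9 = -384359 / 315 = -1220.19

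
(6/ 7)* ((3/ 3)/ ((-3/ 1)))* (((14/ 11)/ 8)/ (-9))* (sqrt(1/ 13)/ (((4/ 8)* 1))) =sqrt(13)/ 1287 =0.00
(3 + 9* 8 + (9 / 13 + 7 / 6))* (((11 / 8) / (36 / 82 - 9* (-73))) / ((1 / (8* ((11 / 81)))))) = 5948239 / 34060338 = 0.17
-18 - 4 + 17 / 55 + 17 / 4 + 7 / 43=-163451 / 9460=-17.28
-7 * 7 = -49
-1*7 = -7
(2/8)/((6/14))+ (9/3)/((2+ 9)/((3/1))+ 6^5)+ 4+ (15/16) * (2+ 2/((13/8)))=55432933/7281768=7.61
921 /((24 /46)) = 7061 /4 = 1765.25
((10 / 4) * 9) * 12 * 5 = 1350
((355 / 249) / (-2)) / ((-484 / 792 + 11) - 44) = 213 / 10043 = 0.02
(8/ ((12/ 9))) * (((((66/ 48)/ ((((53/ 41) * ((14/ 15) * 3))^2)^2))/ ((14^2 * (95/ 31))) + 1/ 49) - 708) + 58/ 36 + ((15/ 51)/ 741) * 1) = -12687648061890948041243/ 2993634761710564608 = -4238.21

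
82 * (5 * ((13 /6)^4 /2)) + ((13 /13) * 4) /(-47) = 275180051 /60912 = 4517.67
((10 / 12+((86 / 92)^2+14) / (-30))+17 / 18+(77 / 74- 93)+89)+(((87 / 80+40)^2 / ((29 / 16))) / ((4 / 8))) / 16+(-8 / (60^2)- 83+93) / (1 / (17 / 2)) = 130602421925 / 653894784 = 199.73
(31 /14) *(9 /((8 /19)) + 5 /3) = 2449 /48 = 51.02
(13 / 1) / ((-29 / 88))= -39.45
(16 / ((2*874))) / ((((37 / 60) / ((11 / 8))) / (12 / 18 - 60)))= -19580 / 16169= -1.21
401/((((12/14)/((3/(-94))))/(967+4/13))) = -35298025/2444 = -14442.73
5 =5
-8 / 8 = -1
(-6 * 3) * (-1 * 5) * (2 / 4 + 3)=315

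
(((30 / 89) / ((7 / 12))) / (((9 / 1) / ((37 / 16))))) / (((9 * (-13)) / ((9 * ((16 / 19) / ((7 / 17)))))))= -25160 / 1077167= -0.02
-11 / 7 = -1.57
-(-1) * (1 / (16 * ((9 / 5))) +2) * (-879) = -85849 / 48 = -1788.52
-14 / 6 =-7 / 3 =-2.33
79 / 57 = 1.39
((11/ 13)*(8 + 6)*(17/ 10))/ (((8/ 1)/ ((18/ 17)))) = 2.67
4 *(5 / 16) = 5 / 4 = 1.25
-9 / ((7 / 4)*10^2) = -9 / 175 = -0.05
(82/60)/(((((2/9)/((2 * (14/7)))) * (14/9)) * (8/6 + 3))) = 3321/910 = 3.65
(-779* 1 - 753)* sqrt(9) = -4596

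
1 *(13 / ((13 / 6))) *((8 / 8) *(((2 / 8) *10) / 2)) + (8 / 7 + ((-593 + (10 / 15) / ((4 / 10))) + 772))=7951 / 42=189.31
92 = 92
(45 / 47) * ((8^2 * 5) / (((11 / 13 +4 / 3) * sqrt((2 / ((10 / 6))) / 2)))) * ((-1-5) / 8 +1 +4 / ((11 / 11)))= 9360 * sqrt(15) / 47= 771.30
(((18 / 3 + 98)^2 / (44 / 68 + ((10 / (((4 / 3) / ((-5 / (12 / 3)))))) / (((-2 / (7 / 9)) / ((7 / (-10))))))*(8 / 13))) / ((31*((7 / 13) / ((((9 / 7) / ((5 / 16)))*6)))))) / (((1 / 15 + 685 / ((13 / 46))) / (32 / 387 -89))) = 48041513870598144 / 75607803539779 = 635.40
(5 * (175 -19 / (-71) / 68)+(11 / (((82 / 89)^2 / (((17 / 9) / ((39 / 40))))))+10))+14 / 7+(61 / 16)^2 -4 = 168214455556993 / 182314858752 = 922.66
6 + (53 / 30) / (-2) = 307 / 60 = 5.12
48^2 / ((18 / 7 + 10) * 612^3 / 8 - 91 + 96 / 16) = 16128 / 2521429613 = 0.00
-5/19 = -0.26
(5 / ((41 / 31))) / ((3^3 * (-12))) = -155 / 13284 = -0.01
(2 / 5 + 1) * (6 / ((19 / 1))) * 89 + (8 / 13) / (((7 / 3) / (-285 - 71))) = -471522 / 8645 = -54.54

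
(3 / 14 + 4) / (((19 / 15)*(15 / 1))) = 59 / 266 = 0.22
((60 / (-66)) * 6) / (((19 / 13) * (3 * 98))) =-130 / 10241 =-0.01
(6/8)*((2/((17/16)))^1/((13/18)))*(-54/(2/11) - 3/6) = -7560/13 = -581.54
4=4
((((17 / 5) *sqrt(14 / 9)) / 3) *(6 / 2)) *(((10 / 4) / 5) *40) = 68 *sqrt(14) / 3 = 84.81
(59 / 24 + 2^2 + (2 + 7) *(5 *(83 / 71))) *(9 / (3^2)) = 100645 / 1704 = 59.06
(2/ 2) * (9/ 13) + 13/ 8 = 241/ 104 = 2.32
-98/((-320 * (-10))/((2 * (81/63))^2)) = -81/400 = -0.20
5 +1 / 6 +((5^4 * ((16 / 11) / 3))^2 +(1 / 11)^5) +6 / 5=1331092282313 / 14494590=91833.73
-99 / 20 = -4.95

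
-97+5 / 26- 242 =-8809 / 26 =-338.81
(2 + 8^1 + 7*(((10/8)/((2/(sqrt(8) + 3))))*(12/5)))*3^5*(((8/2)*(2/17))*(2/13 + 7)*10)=37966320*sqrt(2)/221 + 75028680/221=582448.71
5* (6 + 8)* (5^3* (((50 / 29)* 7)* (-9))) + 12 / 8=-55124913 / 58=-950429.53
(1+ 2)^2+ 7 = 16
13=13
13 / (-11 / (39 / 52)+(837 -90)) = 3 / 169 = 0.02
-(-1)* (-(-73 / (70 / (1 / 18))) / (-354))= -73 / 446040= -0.00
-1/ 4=-0.25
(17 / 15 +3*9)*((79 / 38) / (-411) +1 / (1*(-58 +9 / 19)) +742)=2672506718609 / 128028555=20874.30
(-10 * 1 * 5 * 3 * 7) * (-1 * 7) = 7350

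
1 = 1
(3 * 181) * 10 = 5430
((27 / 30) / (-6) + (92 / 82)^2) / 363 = 37277 / 12204060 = 0.00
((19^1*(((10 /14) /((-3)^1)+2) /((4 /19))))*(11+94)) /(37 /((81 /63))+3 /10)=3005325 /5234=574.19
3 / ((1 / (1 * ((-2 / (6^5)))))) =-1 / 1296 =-0.00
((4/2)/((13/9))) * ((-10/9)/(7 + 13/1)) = -1/13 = -0.08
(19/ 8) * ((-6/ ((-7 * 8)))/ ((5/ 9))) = 513/ 1120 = 0.46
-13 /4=-3.25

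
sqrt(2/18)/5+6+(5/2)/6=389/60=6.48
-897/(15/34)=-10166/5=-2033.20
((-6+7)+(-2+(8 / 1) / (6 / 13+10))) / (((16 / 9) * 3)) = -3 / 68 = -0.04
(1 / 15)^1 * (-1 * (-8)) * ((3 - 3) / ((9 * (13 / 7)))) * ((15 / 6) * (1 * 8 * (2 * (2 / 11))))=0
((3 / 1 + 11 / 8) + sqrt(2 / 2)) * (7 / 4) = 301 / 32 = 9.41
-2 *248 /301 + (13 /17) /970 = -8175127 /4963490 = -1.65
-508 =-508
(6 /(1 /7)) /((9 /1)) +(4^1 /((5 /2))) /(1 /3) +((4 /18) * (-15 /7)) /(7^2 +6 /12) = 98306 /10395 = 9.46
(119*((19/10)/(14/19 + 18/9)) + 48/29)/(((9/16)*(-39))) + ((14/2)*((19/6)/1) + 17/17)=25572671/1323270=19.33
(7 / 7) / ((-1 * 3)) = -1 / 3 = -0.33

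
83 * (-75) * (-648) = 4033800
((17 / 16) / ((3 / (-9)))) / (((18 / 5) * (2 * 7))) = -85 / 1344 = -0.06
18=18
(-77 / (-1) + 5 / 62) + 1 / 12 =28705 / 372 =77.16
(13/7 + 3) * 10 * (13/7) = 4420/49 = 90.20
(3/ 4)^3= 27/ 64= 0.42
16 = 16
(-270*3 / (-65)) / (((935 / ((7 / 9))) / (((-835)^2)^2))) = 12250292055750 / 2431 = 5039198706.60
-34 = -34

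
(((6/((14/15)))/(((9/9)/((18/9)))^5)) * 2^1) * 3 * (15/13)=1424.18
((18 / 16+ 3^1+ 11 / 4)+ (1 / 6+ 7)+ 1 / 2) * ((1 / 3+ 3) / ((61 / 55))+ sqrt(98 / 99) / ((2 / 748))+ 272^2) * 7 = 290717 * sqrt(22) / 36+ 16538648273 / 2196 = 7569137.92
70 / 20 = 7 / 2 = 3.50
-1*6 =-6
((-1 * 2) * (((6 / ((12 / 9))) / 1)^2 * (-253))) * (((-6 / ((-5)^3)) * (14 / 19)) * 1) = 860706 / 2375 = 362.40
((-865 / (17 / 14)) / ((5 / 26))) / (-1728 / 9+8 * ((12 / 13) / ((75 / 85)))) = 1023295 / 50728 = 20.17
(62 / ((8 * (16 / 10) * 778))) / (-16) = -155 / 398336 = -0.00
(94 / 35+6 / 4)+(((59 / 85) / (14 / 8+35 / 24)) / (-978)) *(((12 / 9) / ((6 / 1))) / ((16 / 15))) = 13396252 / 3200505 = 4.19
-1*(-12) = 12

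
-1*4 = -4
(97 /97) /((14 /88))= 44 /7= 6.29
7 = 7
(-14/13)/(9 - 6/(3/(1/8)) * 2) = -0.13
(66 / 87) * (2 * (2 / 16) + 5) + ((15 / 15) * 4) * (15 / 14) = 3357 / 406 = 8.27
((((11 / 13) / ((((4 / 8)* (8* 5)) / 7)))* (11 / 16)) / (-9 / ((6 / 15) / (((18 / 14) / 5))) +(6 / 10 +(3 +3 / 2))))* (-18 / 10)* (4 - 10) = -53361 / 16640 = -3.21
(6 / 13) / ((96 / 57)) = 57 / 208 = 0.27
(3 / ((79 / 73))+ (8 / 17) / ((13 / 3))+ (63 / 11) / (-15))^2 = 5758012971396 / 922070460025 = 6.24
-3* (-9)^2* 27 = -6561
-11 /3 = -3.67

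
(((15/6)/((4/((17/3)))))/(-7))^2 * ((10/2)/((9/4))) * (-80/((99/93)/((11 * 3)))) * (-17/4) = 5995.80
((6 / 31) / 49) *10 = 0.04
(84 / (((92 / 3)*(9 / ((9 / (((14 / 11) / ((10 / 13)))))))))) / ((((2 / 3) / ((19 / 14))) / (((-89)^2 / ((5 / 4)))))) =44698203 / 2093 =21356.05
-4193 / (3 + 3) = -4193 / 6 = -698.83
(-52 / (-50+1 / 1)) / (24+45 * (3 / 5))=52 / 2499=0.02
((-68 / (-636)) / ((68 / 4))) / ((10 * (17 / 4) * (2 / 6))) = 2 / 4505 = 0.00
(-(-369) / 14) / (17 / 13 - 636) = -4797 / 115514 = -0.04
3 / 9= 1 / 3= 0.33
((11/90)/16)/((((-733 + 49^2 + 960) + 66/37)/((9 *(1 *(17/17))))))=0.00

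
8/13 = 0.62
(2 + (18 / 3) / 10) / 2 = 13 / 10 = 1.30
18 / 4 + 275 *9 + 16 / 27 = 133925 / 54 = 2480.09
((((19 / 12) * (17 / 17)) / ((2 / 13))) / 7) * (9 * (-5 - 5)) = -3705 / 28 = -132.32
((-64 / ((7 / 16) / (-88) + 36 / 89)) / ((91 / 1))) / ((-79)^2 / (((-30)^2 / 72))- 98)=-227840 / 51937431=-0.00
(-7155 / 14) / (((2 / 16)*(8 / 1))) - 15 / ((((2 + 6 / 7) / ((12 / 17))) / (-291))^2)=-1578800457 / 20230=-78042.53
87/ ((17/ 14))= 1218/ 17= 71.65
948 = 948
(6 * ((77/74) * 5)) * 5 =5775/37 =156.08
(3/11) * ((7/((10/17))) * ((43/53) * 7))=107457/5830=18.43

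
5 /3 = 1.67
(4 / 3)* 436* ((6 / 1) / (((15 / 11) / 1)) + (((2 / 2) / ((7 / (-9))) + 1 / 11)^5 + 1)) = 69985143561776 / 40601762355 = 1723.70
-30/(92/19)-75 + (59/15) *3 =-15961/230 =-69.40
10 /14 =5 /7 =0.71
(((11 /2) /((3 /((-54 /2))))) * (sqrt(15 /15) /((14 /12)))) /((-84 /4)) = 99 /49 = 2.02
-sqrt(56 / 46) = -2 * sqrt(161) / 23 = -1.10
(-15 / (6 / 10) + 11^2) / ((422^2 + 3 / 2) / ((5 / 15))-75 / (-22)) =352 / 1958953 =0.00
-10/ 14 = -5/ 7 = -0.71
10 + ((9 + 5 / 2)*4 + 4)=60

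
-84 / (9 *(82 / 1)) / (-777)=2 / 13653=0.00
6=6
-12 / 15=-4 / 5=-0.80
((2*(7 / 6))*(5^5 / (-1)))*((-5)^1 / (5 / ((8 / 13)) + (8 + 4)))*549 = 22875000 / 23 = 994565.22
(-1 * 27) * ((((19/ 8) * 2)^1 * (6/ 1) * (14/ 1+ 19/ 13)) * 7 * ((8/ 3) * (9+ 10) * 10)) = -548561160/ 13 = -42197012.31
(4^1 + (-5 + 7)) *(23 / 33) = 46 / 11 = 4.18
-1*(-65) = 65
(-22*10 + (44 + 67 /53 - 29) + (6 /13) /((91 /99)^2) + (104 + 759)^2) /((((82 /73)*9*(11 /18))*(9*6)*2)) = 1115.90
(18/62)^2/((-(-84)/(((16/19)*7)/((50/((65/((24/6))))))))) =0.00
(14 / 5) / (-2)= -7 / 5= -1.40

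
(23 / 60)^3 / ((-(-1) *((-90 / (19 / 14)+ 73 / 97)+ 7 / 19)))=-22423781 / 25953264000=-0.00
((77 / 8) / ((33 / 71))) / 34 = 497 / 816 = 0.61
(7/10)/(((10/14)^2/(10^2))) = 137.20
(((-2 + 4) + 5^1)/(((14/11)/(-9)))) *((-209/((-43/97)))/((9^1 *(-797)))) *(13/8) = 2899039/548336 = 5.29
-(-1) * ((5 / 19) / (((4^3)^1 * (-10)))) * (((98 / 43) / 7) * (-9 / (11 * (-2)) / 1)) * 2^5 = -63 / 35948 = -0.00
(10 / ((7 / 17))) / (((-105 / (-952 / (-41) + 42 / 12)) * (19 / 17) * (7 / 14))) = -180914 / 16359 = -11.06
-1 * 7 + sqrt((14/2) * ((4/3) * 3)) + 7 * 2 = 2 * sqrt(7) + 7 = 12.29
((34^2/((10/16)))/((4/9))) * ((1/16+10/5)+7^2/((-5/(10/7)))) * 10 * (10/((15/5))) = -1655970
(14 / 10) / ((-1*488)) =-7 / 2440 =-0.00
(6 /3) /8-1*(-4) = 17 /4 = 4.25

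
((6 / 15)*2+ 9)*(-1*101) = -4949 / 5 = -989.80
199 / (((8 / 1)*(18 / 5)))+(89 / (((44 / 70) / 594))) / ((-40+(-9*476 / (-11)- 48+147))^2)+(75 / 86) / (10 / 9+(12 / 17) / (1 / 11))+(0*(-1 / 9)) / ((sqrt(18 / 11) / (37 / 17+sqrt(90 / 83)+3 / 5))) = 759780795209675 / 102311146847952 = 7.43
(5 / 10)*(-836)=-418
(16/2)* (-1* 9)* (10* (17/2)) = -6120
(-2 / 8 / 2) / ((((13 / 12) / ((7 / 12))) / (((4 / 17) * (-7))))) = 49 / 442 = 0.11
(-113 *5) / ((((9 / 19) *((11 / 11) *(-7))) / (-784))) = -1202320 / 9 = -133591.11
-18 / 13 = -1.38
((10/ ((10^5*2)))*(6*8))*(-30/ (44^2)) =-9/ 242000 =-0.00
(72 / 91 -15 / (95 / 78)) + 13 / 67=-1312565 / 115843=-11.33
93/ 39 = 31/ 13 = 2.38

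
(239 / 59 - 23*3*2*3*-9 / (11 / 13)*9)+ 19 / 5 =128628366 / 3245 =39638.94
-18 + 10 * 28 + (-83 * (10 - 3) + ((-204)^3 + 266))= -8489717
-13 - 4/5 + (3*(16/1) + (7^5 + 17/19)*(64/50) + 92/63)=128975347/5985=21549.77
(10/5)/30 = 1/15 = 0.07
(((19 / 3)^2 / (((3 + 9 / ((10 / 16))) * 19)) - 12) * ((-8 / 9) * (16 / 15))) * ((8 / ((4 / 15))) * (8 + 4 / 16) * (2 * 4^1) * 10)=523832320 / 2349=223002.26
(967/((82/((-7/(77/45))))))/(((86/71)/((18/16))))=-27806085/620576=-44.81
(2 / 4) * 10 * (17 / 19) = 85 / 19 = 4.47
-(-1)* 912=912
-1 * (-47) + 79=126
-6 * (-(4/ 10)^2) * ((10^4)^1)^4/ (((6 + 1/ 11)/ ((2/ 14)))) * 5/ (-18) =-88000000000000000/ 1407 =-62544420753375.98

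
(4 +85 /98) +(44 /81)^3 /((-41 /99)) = 1062992941 /237258882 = 4.48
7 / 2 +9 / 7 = 67 / 14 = 4.79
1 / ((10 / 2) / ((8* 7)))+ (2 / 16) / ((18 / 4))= 2021 / 180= 11.23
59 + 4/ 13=771/ 13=59.31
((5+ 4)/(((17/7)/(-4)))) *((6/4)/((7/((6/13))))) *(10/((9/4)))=-1440/221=-6.52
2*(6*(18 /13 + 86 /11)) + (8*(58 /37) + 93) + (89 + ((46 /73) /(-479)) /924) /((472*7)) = 504137065652417 /2333956615536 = 216.00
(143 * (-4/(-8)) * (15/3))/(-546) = -55/84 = -0.65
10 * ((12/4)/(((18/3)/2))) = 10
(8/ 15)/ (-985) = -8/ 14775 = -0.00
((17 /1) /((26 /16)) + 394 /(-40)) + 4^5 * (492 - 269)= 59371679 /260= 228352.61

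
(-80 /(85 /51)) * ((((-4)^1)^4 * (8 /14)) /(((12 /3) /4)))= -49152 /7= -7021.71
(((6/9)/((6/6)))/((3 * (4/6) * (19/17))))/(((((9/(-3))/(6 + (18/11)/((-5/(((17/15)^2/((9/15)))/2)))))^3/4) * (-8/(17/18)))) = 29264098609709/31110211687500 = 0.94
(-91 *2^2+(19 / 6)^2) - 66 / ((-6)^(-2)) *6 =-14609.97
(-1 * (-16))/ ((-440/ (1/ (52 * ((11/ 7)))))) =-7/ 15730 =-0.00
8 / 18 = 4 / 9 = 0.44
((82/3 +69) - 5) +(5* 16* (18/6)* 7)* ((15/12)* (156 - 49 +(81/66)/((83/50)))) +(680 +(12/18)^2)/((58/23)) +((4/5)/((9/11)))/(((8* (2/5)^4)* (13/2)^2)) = 73008668644339/322172136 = 226613.85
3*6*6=108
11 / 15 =0.73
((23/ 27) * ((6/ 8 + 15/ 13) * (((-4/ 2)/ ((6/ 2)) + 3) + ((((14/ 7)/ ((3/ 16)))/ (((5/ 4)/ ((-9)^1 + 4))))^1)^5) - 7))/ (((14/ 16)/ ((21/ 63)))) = -17386027779394/ 199017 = -87359510.89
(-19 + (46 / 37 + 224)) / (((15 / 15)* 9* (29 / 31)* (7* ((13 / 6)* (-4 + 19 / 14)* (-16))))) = 18197 / 476412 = 0.04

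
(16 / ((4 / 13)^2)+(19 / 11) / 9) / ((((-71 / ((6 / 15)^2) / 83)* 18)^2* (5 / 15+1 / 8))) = 29540032 / 741102615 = 0.04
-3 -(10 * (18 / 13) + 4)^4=-101435.83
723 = 723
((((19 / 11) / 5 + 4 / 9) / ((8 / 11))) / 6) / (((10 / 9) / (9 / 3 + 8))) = 4301 / 2400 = 1.79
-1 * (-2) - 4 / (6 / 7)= -8 / 3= -2.67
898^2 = 806404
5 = 5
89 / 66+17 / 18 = 227 / 99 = 2.29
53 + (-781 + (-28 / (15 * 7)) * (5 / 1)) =-2188 / 3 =-729.33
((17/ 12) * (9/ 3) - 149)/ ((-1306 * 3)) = 193/ 5224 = 0.04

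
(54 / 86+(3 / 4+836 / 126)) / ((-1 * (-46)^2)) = -86827 / 22928976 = -0.00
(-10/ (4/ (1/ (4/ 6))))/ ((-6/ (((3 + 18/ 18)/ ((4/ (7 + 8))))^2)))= 1125/ 8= 140.62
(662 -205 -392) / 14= 65 / 14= 4.64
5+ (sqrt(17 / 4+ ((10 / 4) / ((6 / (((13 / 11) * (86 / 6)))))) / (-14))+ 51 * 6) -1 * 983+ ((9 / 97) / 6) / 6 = -260735 / 388+ sqrt(3198118) / 924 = -670.06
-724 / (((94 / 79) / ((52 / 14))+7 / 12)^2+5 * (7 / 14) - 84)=109961826624 / 12254266775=8.97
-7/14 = -1/2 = -0.50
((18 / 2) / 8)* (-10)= -45 / 4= -11.25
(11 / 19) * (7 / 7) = 11 / 19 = 0.58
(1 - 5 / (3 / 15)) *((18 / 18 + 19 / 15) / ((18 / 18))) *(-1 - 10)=598.40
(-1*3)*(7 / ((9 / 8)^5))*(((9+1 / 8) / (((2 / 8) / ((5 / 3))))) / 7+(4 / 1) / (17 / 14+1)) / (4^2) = -13995008 / 1830519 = -7.65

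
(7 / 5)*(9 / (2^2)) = 63 / 20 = 3.15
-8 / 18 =-4 / 9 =-0.44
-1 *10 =-10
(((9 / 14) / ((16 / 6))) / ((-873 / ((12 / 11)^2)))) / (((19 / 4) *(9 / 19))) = -12 / 82159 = -0.00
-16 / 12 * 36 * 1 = -48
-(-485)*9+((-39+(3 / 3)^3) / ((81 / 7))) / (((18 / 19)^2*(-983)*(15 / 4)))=422278685951 / 96741945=4365.00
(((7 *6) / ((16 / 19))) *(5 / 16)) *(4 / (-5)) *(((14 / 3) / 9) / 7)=-133 / 144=-0.92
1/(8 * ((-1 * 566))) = -1/4528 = -0.00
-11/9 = -1.22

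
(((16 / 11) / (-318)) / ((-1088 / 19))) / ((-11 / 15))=-95 / 872168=-0.00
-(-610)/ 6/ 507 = 305/ 1521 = 0.20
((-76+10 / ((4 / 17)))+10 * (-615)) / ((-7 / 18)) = 111303 / 7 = 15900.43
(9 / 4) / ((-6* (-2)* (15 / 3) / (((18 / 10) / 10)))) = 27 / 4000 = 0.01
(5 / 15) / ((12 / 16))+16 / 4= 40 / 9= 4.44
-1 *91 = -91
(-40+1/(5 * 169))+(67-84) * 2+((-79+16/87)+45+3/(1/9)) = -5941108/73515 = -80.81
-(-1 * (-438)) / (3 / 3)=-438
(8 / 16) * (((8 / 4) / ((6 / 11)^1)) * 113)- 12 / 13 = 206.24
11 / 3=3.67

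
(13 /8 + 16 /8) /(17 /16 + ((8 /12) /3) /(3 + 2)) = 2610 /797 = 3.27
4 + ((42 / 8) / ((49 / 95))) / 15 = 131 / 28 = 4.68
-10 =-10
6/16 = 3/8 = 0.38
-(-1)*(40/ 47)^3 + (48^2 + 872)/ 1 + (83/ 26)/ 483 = 4141710456493/ 1303809234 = 3176.62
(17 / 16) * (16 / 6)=17 / 6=2.83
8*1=8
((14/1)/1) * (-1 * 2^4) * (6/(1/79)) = -106176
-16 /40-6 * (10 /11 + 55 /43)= -31996 /2365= -13.53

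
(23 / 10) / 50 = 23 / 500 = 0.05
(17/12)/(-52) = -17/624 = -0.03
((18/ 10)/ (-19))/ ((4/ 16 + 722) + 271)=-36/ 377435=-0.00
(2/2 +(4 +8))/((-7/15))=-195/7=-27.86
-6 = -6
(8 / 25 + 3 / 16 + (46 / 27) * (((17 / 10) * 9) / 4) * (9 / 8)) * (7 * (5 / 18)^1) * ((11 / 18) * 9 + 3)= 746249 / 5760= 129.56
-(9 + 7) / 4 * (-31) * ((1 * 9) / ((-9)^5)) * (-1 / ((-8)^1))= -31 / 13122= -0.00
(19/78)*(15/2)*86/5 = 817/26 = 31.42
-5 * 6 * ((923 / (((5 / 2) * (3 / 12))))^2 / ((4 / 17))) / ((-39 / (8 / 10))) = 142599808 / 25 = 5703992.32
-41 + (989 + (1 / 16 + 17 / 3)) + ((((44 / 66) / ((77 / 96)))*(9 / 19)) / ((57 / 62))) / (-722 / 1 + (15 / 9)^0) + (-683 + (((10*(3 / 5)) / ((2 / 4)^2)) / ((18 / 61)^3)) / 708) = 3752131752133139 / 13792173584112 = 272.05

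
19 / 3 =6.33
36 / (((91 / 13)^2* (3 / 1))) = 12 / 49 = 0.24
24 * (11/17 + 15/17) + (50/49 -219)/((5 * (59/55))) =-3.93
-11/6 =-1.83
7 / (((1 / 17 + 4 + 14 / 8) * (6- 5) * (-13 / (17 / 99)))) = -8092 / 508365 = -0.02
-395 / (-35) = 79 / 7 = 11.29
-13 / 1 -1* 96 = -109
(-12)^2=144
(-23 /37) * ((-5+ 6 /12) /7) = 207 /518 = 0.40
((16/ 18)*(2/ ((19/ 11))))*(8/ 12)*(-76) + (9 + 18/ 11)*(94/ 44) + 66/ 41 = -7451539/ 267894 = -27.82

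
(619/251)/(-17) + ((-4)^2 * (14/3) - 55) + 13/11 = 2915269/140811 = 20.70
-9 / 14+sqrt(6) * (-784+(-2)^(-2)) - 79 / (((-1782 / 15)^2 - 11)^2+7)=-3135 * sqrt(6) / 4 - 559347029557 / 870094841672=-1920.43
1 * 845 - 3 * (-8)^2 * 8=-691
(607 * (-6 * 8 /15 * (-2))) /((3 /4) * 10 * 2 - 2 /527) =10236448 /39515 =259.05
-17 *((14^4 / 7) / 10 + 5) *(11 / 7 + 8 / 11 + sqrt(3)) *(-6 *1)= 282438 *sqrt(3) / 5 + 49991526 / 385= 227687.51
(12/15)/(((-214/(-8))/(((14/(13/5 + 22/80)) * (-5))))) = -1792/2461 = -0.73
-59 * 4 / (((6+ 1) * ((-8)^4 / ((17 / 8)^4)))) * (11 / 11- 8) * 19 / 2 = 93627041 / 8388608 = 11.16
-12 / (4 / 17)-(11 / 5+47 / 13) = -3693 / 65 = -56.82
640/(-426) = -320/213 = -1.50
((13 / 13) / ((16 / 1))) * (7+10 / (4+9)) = 101 / 208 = 0.49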